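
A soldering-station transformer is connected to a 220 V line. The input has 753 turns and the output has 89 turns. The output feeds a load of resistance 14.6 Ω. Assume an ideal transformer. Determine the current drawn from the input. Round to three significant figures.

I_in ≈ 0.211 A

V_out = V_in × N_out/N_in = 220 × 89/753 = 26.003 V.
I_out = V_out/R = 26.003/14.6 = 1.7810 A.
For an ideal transformer I_in N_in = I_out N_out, so I_in = 1.7810 × 89/753 = 0.211 A.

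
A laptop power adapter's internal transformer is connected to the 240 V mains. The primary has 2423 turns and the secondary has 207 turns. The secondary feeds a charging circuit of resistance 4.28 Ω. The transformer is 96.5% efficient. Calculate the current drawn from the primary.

V_s = 240 × 207/2423 = 20.504 V.
I_s = V_s/R = 20.504/4.28 = 4.7905 A.
P_out = V_s I_s = 20.504 × 4.7905 = 98.223 W.
P_in = P_out/η = 98.223/0.965 = 101.79 W.
I_p = P_in/V_p = 101.79/240 = 0.424 A.

I_p ≈ 0.424 A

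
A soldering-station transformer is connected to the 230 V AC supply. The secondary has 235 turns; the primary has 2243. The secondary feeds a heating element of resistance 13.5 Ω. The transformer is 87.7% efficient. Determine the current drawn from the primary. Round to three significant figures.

I_p ≈ 0.213 A

V_s = 230 × 235/2243 = 24.097 V.
I_s = V_s/R = 24.097/13.5 = 1.7850 A.
P_out = V_s I_s = 24.097 × 1.7850 = 43.013 W.
P_in = P_out/η = 43.013/0.877 = 49.046 W.
I_p = P_in/V_p = 49.046/230 = 0.213 A.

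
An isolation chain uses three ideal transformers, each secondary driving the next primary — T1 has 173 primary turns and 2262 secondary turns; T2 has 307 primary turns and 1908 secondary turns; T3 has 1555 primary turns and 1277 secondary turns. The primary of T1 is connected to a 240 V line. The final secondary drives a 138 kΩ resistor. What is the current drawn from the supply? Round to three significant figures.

I_supply ≈ 7.75 A

After T1: V = 240.00 × 2262/173 = 3138.0 V.
After T2: V = 3138.0 × 1908/307 = 19503 V.
After T3: V = 19503 × 1277/1555 = 16016 V.
I_load = 16016/138000 = 0.11606 A, so P_out = 16016 × 0.11606 = 1858.8 W.
All ideal ⇒ P_in = P_out, so I_supply = 1858.8/240 = 7.75 A.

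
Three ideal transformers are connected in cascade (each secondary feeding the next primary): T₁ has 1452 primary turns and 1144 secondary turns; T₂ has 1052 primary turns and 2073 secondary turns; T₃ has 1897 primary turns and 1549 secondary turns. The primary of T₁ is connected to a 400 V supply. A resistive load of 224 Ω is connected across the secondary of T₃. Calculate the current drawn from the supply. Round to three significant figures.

After T₁: V = 400.00 × 1144/1452 = 315.15 V.
After T₂: V = 315.15 × 2073/1052 = 621.02 V.
After T₃: V = 621.02 × 1549/1897 = 507.09 V.
I_load = 507.09/224 = 2.2638 A, so P_out = 507.09 × 2.2638 = 1148.0 W.
All ideal ⇒ P_in = P_out, so I_supply = 1148.0/400 = 2.87 A.

I_supply ≈ 2.87 A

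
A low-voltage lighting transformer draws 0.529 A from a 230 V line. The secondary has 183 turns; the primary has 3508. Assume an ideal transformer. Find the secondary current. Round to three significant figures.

I_s/I_p = N_p/N_s, so I_s = 0.529 × 3508/183 = 10.1 A.

I_s ≈ 10.1 A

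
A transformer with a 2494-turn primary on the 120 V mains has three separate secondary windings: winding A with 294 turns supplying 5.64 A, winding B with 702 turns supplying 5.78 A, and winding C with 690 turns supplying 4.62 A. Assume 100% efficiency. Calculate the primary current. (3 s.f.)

V_A = 120 × 294/2494 = 14.146 V; V_B = 120 × 702/2494 = 33.777 V; V_C = 120 × 690/2494 = 33.200 V.
P_out = V_A I_A + V_B I_B + V_C I_C = 14.146×5.64 + 33.777×5.78 + 33.200×4.62 = 79.783 + 195.23 + 153.38 = 428.40 W.
Ideal ⇒ P_in = P_out, so I_p = P_out/V_p = 428.40/120 = 3.57 A.

I_p ≈ 3.57 A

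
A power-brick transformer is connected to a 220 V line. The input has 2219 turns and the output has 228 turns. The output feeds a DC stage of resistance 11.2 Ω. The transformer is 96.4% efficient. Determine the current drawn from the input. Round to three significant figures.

I_in ≈ 0.215 A

V_out = 220 × 228/2219 = 22.605 V.
I_out = V_out/R = 22.605/11.2 = 2.0183 A.
P_out = V_out I_out = 22.605 × 2.0183 = 45.623 W.
P_in = P_out/η = 45.623/0.964 = 47.327 W.
I_in = P_in/V_in = 47.327/220 = 0.215 A.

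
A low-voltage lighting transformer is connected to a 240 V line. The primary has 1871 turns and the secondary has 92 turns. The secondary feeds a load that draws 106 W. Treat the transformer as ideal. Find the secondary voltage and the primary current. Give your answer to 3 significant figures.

V_s ≈ 11.8 V, I_p ≈ 0.442 A

V_s = V_p × N_s/N_p = 240 × 92/1871 = 11.801 V.
I_s = P/V_s = 106/11.801 = 8.9822 A.
I_p = I_s × N_s/N_p = 8.9822 × 92/1871 = 0.442 A.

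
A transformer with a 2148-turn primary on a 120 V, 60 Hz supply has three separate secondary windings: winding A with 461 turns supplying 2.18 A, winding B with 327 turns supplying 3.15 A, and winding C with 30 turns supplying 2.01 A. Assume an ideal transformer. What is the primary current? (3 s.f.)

V_A = 120 × 461/2148 = 25.754 V; V_B = 120 × 327/2148 = 18.268 V; V_C = 120 × 30/2148 = 1.6760 V.
P_out = V_A I_A + V_B I_B + V_C I_C = 25.754×2.18 + 18.268×3.15 + 1.6760×2.01 = 56.144 + 57.545 + 3.3687 = 117.06 W.
Ideal ⇒ P_in = P_out, so I_p = P_out/V_p = 117.06/120 = 0.975 A.

I_p ≈ 0.975 A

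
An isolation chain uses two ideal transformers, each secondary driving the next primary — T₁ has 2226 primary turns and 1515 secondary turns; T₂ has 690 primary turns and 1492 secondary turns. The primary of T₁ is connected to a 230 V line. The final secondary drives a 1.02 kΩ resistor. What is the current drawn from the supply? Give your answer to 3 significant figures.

I_supply ≈ 0.488 A

After T₁: V = 230.00 × 1515/2226 = 156.54 V.
After T₂: V = 156.54 × 1492/690 = 338.48 V.
I_load = 338.48/1020 = 0.33184 A, so P_out = 338.48 × 0.33184 = 112.32 W.
All ideal ⇒ P_in = P_out, so I_supply = 112.32/230 = 0.488 A.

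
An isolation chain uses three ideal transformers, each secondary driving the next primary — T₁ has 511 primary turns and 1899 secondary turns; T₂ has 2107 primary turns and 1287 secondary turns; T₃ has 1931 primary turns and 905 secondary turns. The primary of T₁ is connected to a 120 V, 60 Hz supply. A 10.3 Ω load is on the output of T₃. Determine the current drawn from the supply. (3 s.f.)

After T₁: V = 120.00 × 1899/511 = 445.95 V.
After T₂: V = 445.95 × 1287/2107 = 272.40 V.
After T₃: V = 272.40 × 905/1931 = 127.66 V.
I_load = 127.66/10.3 = 12.394 A, so P_out = 127.66 × 12.394 = 1582.3 W.
All ideal ⇒ P_in = P_out, so I_supply = 1582.3/120 = 13.2 A.

I_supply ≈ 13.2 A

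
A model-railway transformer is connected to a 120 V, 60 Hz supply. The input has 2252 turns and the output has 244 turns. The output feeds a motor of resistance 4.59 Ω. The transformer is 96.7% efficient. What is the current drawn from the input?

I_in ≈ 0.317 A

V_out = 120 × 244/2252 = 13.002 V.
I_out = V_out/R = 13.002/4.59 = 2.8326 A.
P_out = V_out I_out = 13.002 × 2.8326 = 36.829 W.
P_in = P_out/η = 36.829/0.967 = 38.086 W.
I_in = P_in/V_in = 38.086/120 = 0.317 A.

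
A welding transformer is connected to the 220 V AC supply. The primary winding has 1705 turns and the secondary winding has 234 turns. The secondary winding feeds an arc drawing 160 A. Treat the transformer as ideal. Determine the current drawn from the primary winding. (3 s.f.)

I_p ≈ 22.0 A

For an ideal transformer I_p N_p = I_s N_s, so I_p = 160 × 234/1705 = 22.0 A.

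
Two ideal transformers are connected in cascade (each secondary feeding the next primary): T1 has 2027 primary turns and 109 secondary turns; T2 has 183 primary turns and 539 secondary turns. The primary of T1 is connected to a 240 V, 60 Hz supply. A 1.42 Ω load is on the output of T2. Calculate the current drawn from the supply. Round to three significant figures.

I_supply ≈ 4.24 A

Secondary of T1: V = 240.00 × 109/2027 = 12.906 V.
Secondary of T2: V = 12.906 × 539/183 = 38.012 V.
I_load = 38.012/1.42 = 26.769 A, so P_out = 38.012 × 26.769 = 1017.5 W.
All ideal ⇒ P_in = P_out, so I_supply = 1017.5/240 = 4.24 A.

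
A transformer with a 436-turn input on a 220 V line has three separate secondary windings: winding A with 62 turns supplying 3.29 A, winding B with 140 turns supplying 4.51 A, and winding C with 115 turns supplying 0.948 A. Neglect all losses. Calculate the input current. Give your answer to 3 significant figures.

I_in ≈ 2.17 A

V_A = 220 × 62/436 = 31.284 V; V_B = 220 × 140/436 = 70.642 V; V_C = 220 × 115/436 = 58.028 V.
P_out = V_A I_A + V_B I_B + V_C I_C = 31.284×3.29 + 70.642×4.51 + 58.028×0.948 = 102.93 + 318.60 + 55.010 = 476.53 W.
Ideal ⇒ P_in = P_out, so I_in = P_out/V_in = 476.53/220 = 2.17 A.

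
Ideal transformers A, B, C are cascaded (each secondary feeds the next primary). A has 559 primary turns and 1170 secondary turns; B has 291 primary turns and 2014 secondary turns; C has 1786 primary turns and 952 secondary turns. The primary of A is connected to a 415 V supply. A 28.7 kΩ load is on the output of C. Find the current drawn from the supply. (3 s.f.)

After A: V = 415.00 × 1170/559 = 868.60 V.
After B: V = 868.60 × 2014/291 = 6011.6 V.
After C: V = 6011.6 × 952/1786 = 3204.4 V.
I_load = 3204.4/28700 = 0.11165 A, so P_out = 3204.4 × 0.11165 = 357.77 W.
All ideal ⇒ P_in = P_out, so I_supply = 357.77/415 = 0.862 A.

I_supply ≈ 0.862 A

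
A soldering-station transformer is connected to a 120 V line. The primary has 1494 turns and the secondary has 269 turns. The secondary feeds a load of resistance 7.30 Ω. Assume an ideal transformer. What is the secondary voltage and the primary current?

V_s ≈ 21.6 V, I_p ≈ 0.533 A

V_s = V_p × N_s/N_p = 120 × 269/1494 = 21.606 V.
I_s = V_s/R = 21.606/7.30 = 2.9598 A.
I_p = I_s × N_s/N_p = 2.9598 × 269/1494 = 0.533 A.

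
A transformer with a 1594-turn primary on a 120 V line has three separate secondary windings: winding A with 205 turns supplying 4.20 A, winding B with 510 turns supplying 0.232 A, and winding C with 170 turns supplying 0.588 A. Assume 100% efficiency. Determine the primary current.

V_A = 120 × 205/1594 = 15.433 V; V_B = 120 × 510/1594 = 38.394 V; V_C = 120 × 170/1594 = 12.798 V.
P_out = V_A I_A + V_B I_B + V_C I_C = 15.433×4.20 + 38.394×0.232 + 12.798×0.588 = 64.818 + 8.9074 + 7.5252 = 81.251 W.
Ideal ⇒ P_in = P_out, so I_p = P_out/V_p = 81.251/120 = 0.677 A.

I_p ≈ 0.677 A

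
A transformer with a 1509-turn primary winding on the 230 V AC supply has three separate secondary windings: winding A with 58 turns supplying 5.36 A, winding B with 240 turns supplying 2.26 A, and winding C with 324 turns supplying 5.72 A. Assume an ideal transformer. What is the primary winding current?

V_A = 230 × 58/1509 = 8.8403 V; V_B = 230 × 240/1509 = 36.581 V; V_C = 230 × 324/1509 = 49.384 V.
P_out = V_A I_A + V_B I_B + V_C I_C = 8.8403×5.36 + 36.581×2.26 + 49.384×5.72 = 47.384 + 82.672 + 282.47 = 412.53 W.
Ideal ⇒ P_in = P_out, so I_p = P_out/V_p = 412.53/230 = 1.79 A.

I_p ≈ 1.79 A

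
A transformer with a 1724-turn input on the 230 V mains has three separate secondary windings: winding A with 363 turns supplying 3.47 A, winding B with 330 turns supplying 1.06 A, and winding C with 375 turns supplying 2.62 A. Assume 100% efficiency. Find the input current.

I_in ≈ 1.50 A

V_A = 230 × 363/1724 = 48.428 V; V_B = 230 × 330/1724 = 44.026 V; V_C = 230 × 375/1724 = 50.029 V.
P_out = V_A I_A + V_B I_B + V_C I_C = 48.428×3.47 + 44.026×1.06 + 50.029×2.62 = 168.05 + 46.667 + 131.08 = 345.79 W.
Ideal ⇒ P_in = P_out, so I_in = P_out/V_in = 345.79/230 = 1.50 A.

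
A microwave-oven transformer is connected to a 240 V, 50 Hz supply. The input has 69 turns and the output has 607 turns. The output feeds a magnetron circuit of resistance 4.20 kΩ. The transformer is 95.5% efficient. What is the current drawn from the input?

I_in ≈ 4.63 A

V_out = 240 × 607/69 = 2111.3 V.
I_out = V_out/R = 2111.3/4200 = 0.50269 A.
P_out = V_out I_out = 2111.3 × 0.50269 = 1061.3 W.
P_in = P_out/η = 1061.3/0.955 = 1111.3 W.
I_in = P_in/V_in = 1111.3/240 = 4.63 A.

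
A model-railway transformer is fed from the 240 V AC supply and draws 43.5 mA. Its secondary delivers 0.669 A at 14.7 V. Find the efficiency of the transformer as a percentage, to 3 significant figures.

η ≈ 94.2%

P_in = 240 × 0.0435 = 10.4400 W.
P_out = 14.7 × 0.669 = 9.83430 W.
η = P_out/P_in = 9.83430/10.4400 = 0.942.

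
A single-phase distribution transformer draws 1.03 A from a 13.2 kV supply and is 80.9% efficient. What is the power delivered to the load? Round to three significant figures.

P_in = V_in I_in = 13200 × 1.03 = 13596 W.
P_out = η P_in = 0.809 × 13596 = 11000 W.

P_out ≈ 11000 W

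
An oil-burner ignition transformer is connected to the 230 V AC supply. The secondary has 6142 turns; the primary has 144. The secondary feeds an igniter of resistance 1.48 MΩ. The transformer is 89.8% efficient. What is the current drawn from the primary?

I_p ≈ 0.315 A

V_s = 230 × 6142/144 = 9810.1 V.
I_s = V_s/R = 9810.1/(1.48×10^6) = 0.0066285 A.
P_out = V_s I_s = 9810.1 × 0.0066285 = 65.026 W.
P_in = P_out/η = 65.026/0.898 = 72.412 W.
I_p = P_in/V_p = 72.412/230 = 0.315 A.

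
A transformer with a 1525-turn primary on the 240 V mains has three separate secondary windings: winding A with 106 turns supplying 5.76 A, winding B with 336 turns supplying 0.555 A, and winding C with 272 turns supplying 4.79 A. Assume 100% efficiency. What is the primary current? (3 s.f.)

I_p ≈ 1.38 A

V_A = 240 × 106/1525 = 16.682 V; V_B = 240 × 336/1525 = 52.879 V; V_C = 240 × 272/1525 = 42.807 V.
P_out = V_A I_A + V_B I_B + V_C I_C = 16.682×5.76 + 52.879×0.555 + 42.807×4.79 = 96.088 + 29.348 + 205.04 = 330.48 W.
Ideal ⇒ P_in = P_out, so I_p = P_out/V_p = 330.48/240 = 1.38 A.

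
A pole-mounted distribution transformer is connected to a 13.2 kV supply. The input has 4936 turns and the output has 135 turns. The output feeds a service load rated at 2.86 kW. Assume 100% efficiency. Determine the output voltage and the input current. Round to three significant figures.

V_out = V_in × N_out/N_in = 13200 × 135/4936 = 361.02 V.
I_out = P/V_out = 2860/361.02 = 7.9220 A.
I_in = I_out × N_out/N_in = 7.9220 × 135/4936 = 0.217 A.

V_out ≈ 361 V, I_in ≈ 0.217 A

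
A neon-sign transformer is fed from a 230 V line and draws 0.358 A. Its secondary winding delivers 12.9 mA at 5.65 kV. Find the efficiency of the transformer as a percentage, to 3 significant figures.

P_in = 230 × 0.358 = 82.3400 W.
P_out = 5650 × 0.0129 = 72.8850 W.
η = P_out/P_in = 72.8850/82.3400 = 0.885.

η ≈ 88.5%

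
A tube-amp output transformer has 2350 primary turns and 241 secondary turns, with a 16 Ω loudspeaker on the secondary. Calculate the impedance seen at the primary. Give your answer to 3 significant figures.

Z_p = (N_p/N_s)² × Z_s = (2350/241)² × 16 = 1520 Ω.

Z_p ≈ 1520 Ω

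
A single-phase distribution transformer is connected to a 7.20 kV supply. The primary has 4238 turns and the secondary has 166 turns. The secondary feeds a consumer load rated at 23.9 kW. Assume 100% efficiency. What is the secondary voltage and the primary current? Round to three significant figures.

V_s ≈ 282 V, I_p ≈ 3.32 A

V_s = V_p × N_s/N_p = 7200 × 166/4238 = 282.02 V.
I_s = P/V_s = 23900/282.02 = 84.746 A.
I_p = I_s × N_s/N_p = 84.746 × 166/4238 = 3.32 A.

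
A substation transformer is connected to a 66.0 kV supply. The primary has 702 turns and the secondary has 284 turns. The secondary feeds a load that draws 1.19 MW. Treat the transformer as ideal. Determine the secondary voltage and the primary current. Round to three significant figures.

V_s = V_p × N_s/N_p = 66000 × 284/702 = 26701 V.
I_s = P/V_s = 1.19×10^6/26701 = 44.568 A.
I_p = I_s × N_s/N_p = 44.568 × 284/702 = 18.0 A.

V_s ≈ 26700 V, I_p ≈ 18.0 A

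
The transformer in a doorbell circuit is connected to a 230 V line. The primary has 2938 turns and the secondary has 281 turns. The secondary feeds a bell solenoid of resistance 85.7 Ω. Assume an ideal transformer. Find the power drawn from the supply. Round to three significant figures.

P ≈ 5.65 W

V_s = V_p × N_s/N_p = 230 × 281/2938 = 21.998 V.
I_s = V_s/R = 21.998/85.7 = 0.25669 A.
I_p = I_s × N_s/N_p = 0.25669 × 281/2938 = 0.024550 A.
P = V_p I_p = 230 × 0.024550 = 5.65 W.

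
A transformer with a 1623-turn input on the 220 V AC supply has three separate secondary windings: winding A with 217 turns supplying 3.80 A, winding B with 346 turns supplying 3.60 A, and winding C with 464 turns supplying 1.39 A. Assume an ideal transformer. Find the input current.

I_in ≈ 1.67 A

V_A = 220 × 217/1623 = 29.415 V; V_B = 220 × 346/1623 = 46.901 V; V_C = 220 × 464/1623 = 62.896 V.
P_out = V_A I_A + V_B I_B + V_C I_C = 29.415×3.80 + 46.901×3.60 + 62.896×1.39 = 111.78 + 168.84 + 87.425 = 368.04 W.
Ideal ⇒ P_in = P_out, so I_in = P_out/V_in = 368.04/220 = 1.67 A.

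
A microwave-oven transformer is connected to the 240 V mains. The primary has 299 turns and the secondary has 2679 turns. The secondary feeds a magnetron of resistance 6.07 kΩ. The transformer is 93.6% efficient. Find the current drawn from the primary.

V_s = 240 × 2679/299 = 2150.4 V.
I_s = V_s/R = 2150.4/6070 = 0.35426 A.
P_out = V_s I_s = 2150.4 × 0.35426 = 761.79 W.
P_in = P_out/η = 761.79/0.936 = 813.88 W.
I_p = P_in/V_p = 813.88/240 = 3.39 A.

I_p ≈ 3.39 A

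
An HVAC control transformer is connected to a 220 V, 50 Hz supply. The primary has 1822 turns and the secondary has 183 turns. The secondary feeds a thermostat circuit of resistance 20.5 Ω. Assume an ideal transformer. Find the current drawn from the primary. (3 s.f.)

V_s = V_p × N_s/N_p = 220 × 183/1822 = 22.097 V.
I_s = V_s/R = 22.097/20.5 = 1.0779 A.
For an ideal transformer I_p N_p = I_s N_s, so I_p = 1.0779 × 183/1822 = 0.108 A.

I_p ≈ 0.108 A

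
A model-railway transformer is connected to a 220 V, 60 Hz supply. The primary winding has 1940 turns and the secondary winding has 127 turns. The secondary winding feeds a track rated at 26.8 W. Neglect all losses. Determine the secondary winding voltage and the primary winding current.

V_s = V_p × N_s/N_p = 220 × 127/1940 = 14.402 V.
I_s = P/V_s = 26.8/14.402 = 1.8608 A.
I_p = I_s × N_s/N_p = 1.8608 × 127/1940 = 0.122 A.

V_s ≈ 14.4 V, I_p ≈ 0.122 A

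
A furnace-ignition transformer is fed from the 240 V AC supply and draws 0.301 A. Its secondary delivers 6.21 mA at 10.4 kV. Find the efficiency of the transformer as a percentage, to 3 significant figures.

η ≈ 89.4%

P_in = 240 × 0.301 = 72.2400 W.
P_out = 10400 × 0.00621 = 64.5840 W.
η = P_out/P_in = 64.5840/72.2400 = 0.894.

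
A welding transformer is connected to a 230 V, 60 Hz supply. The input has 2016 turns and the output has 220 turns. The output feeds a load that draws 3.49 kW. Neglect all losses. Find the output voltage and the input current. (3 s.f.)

V_out ≈ 25.1 V, I_in ≈ 15.2 A

V_out = V_in × N_out/N_in = 230 × 220/2016 = 25.099 V.
I_out = P/V_out = 3490/25.099 = 139.05 A.
I_in = I_out × N_out/N_in = 139.05 × 220/2016 = 15.2 A.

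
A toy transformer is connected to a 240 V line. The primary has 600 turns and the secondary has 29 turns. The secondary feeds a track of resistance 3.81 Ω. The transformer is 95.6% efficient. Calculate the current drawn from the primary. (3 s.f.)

V_s = 240 × 29/600 = 11.600 V.
I_s = V_s/R = 11.600/3.81 = 3.0446 A.
P_out = V_s I_s = 11.600 × 3.0446 = 35.318 W.
P_in = P_out/η = 35.318/0.956 = 36.943 W.
I_p = P_in/V_p = 36.943/240 = 0.154 A.

I_p ≈ 0.154 A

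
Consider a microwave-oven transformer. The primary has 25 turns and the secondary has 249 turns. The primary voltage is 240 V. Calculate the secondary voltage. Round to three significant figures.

V_s/V_p = N_s/N_p, so V_s = 240 × 249/25 = 2390 V.

V_s ≈ 2390 V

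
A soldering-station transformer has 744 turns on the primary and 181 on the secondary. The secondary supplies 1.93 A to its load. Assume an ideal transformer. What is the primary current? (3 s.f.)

I_p ≈ 0.470 A

For an ideal transformer I_p/I_s = N_s/N_p, so I_p = 1.93 × 181/744 = 0.470 A.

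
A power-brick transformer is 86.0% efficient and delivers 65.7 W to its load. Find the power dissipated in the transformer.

P_loss ≈ 10.7 W

P_in = P_out/η = 65.7/0.860 = 76.3953 W.
P_loss = P_in − P_out = 76.3953 − 65.7 = 10.7 W.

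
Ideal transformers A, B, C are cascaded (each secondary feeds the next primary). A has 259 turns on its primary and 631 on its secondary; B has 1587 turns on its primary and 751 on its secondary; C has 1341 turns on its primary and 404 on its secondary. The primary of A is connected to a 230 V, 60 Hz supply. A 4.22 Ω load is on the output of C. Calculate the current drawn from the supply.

I_supply ≈ 6.58 A

Secondary of A: V = 230.00 × 631/259 = 560.35 V.
Secondary of B: V = 560.35 × 751/1587 = 265.17 V.
Secondary of C: V = 265.17 × 404/1341 = 79.886 V.
I_load = 79.886/4.22 = 18.930 A, so P_out = 79.886 × 18.930 = 1512.3 W.
All ideal ⇒ P_in = P_out, so I_supply = 1512.3/230 = 6.58 A.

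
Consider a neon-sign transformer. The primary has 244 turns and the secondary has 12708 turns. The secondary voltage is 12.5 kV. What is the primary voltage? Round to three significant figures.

V_p ≈ 240 V

V_p/V_s = N_p/N_s, so V_p = 12500 × 244/12708 = 240 V.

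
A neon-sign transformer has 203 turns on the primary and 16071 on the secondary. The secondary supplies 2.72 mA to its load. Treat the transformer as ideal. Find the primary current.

I_p ≈ 0.215 A

For an ideal transformer I_p/I_s = N_s/N_p, so I_p = 0.00272 × 16071/203 = 0.215 A.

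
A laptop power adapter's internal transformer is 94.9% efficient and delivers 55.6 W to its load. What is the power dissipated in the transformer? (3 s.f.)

P_in = P_out/η = 55.6/0.949 = 58.5880 W.
P_loss = P_in − P_out = 58.5880 − 55.6 = 2.99 W.

P_loss ≈ 2.99 W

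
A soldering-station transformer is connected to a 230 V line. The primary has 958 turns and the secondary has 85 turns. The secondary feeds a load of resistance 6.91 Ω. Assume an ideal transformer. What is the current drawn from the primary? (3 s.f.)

V_s = V_p × N_s/N_p = 230 × 85/958 = 20.407 V.
I_s = V_s/R = 20.407/6.91 = 2.9533 A.
For an ideal transformer I_p N_p = I_s N_s, so I_p = 2.9533 × 85/958 = 0.262 A.

I_p ≈ 0.262 A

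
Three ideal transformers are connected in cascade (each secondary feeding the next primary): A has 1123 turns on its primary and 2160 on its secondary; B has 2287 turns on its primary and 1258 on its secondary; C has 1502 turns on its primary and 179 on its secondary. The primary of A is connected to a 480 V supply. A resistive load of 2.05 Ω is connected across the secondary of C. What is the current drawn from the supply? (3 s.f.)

I_supply ≈ 3.72 A

Secondary of A: V = 480.00 × 2160/1123 = 923.24 V.
Secondary of B: V = 923.24 × 1258/2287 = 507.84 V.
Secondary of C: V = 507.84 × 179/1502 = 60.522 V.
I_load = 60.522/2.05 = 29.523 A, so P_out = 60.522 × 29.523 = 1786.8 W.
All ideal ⇒ P_in = P_out, so I_supply = 1786.8/480 = 3.72 A.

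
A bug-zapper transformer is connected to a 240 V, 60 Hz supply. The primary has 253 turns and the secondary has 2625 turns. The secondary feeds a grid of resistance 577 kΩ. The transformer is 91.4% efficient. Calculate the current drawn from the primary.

V_s = 240 × 2625/253 = 2490.1 V.
I_s = V_s/R = 2490.1/577000 = 0.0043156 A.
P_out = V_s I_s = 2490.1 × 0.0043156 = 10.746 W.
P_in = P_out/η = 10.746/0.914 = 11.758 W.
I_p = P_in/V_p = 11.758/240 = 0.0490 A.

I_p ≈ 0.0490 A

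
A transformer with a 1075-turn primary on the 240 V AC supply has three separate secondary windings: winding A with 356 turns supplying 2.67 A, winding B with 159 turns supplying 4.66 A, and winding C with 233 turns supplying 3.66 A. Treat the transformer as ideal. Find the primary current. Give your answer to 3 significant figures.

V_A = 240 × 356/1075 = 79.479 V; V_B = 240 × 159/1075 = 35.498 V; V_C = 240 × 233/1075 = 52.019 V.
P_out = V_A I_A + V_B I_B + V_C I_C = 79.479×2.67 + 35.498×4.66 + 52.019×3.66 = 212.21 + 165.42 + 190.39 = 568.02 W.
Ideal ⇒ P_in = P_out, so I_p = P_out/V_p = 568.02/240 = 2.37 A.

I_p ≈ 2.37 A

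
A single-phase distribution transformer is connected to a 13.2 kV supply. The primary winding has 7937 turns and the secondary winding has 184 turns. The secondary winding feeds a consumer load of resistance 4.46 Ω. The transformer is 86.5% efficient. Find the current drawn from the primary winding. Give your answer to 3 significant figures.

V_s = 13200 × 184/7937 = 306.01 V.
I_s = V_s/R = 306.01/4.46 = 68.612 A.
P_out = V_s I_s = 306.01 × 68.612 = 20996 W.
P_in = P_out/η = 20996/0.865 = 24273 W.
I_p = P_in/V_p = 24273/13200 = 1.84 A.

I_p ≈ 1.84 A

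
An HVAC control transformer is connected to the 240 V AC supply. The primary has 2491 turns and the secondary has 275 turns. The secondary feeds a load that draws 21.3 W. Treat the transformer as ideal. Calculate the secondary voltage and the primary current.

V_s = V_p × N_s/N_p = 240 × 275/2491 = 26.495 V.
I_s = P/V_s = 21.3/26.495 = 0.80391 A.
I_p = I_s × N_s/N_p = 0.80391 × 275/2491 = 0.0887 A.

V_s ≈ 26.5 V, I_p ≈ 0.0887 A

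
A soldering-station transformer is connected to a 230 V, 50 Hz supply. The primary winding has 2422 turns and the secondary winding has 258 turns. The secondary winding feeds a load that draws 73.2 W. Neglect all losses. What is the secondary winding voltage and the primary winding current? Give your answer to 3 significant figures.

V_s ≈ 24.5 V, I_p ≈ 0.318 A

V_s = V_p × N_s/N_p = 230 × 258/2422 = 24.500 V.
I_s = P/V_s = 73.2/24.500 = 2.9877 A.
I_p = I_s × N_s/N_p = 2.9877 × 258/2422 = 0.318 A.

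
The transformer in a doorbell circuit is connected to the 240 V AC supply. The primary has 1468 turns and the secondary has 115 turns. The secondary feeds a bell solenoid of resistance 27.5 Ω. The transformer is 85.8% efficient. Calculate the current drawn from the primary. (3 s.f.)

I_p ≈ 0.0624 A

V_s = 240 × 115/1468 = 18.801 V.
I_s = V_s/R = 18.801/27.5 = 0.68368 A.
P_out = V_s I_s = 18.801 × 0.68368 = 12.854 W.
P_in = P_out/η = 12.854/0.858 = 14.981 W.
I_p = P_in/V_p = 14.981/240 = 0.0624 A.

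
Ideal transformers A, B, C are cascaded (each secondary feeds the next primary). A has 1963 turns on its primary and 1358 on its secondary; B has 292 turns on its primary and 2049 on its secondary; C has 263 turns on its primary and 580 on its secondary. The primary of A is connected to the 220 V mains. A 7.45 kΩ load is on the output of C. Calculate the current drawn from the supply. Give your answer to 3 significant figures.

Secondary of A: V = 220.00 × 1358/1963 = 152.20 V.
Secondary of B: V = 152.20 × 2049/292 = 1068.0 V.
Secondary of C: V = 1068.0 × 580/263 = 2355.2 V.
I_load = 2355.2/7450 = 0.31614 A, so P_out = 2355.2 × 0.31614 = 744.58 W.
All ideal ⇒ P_in = P_out, so I_supply = 744.58/220 = 3.38 A.

I_supply ≈ 3.38 A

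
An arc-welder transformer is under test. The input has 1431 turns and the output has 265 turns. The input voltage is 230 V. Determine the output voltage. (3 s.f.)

V_out ≈ 42.6 V

V_out/V_in = N_out/N_in, so V_out = 230 × 265/1431 = 42.6 V.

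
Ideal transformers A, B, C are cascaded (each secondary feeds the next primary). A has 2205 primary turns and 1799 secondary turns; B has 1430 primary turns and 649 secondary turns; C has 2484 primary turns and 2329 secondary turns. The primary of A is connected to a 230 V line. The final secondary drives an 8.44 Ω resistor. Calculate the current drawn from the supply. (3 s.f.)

I_supply ≈ 3.28 A

After A: V = 230.00 × 1799/2205 = 187.65 V.
After B: V = 187.65 × 649/1430 = 85.165 V.
After C: V = 85.165 × 2329/2484 = 79.850 V.
I_load = 79.850/8.44 = 9.4609 A, so P_out = 79.850 × 9.4609 = 755.46 W.
All ideal ⇒ P_in = P_out, so I_supply = 755.46/230 = 3.28 A.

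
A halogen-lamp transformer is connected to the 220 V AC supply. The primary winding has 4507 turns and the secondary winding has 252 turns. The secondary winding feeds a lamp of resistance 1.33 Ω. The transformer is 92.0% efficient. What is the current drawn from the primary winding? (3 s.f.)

V_s = 220 × 252/4507 = 12.301 V.
I_s = V_s/R = 12.301/1.33 = 9.2488 A.
P_out = V_s I_s = 12.301 × 9.2488 = 113.77 W.
P_in = P_out/η = 113.77/0.920 = 123.66 W.
I_p = P_in/V_p = 123.66/220 = 0.562 A.

I_p ≈ 0.562 A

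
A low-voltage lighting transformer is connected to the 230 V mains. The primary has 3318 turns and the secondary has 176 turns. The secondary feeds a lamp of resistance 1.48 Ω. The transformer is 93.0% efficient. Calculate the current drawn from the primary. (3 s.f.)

I_p ≈ 0.470 A

V_s = 230 × 176/3318 = 12.200 V.
I_s = V_s/R = 12.200/1.48 = 8.2433 A.
P_out = V_s I_s = 12.200 × 8.2433 = 100.57 W.
P_in = P_out/η = 100.57/0.930 = 108.14 W.
I_p = P_in/V_p = 108.14/230 = 0.470 A.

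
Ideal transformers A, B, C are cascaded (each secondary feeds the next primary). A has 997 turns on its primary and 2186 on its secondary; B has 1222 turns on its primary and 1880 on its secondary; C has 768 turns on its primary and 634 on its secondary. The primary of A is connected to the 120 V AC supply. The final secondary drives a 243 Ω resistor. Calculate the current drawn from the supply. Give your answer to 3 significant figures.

I_supply ≈ 3.83 A

After A: V = 120.00 × 2186/997 = 263.11 V.
After B: V = 263.11 × 1880/1222 = 404.78 V.
After C: V = 404.78 × 634/768 = 334.16 V.
I_load = 334.16/243 = 1.3751 A, so P_out = 334.16 × 1.3751 = 459.51 W.
All ideal ⇒ P_in = P_out, so I_supply = 459.51/120 = 3.83 A.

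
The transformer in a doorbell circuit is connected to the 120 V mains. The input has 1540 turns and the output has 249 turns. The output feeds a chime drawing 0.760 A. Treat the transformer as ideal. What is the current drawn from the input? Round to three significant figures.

I_in ≈ 0.123 A

For an ideal transformer I_in N_in = I_out N_out, so I_in = 0.760 × 249/1540 = 0.123 A.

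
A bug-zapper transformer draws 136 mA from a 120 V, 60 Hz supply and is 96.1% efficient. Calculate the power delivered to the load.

P_out ≈ 15.7 W

P_in = V_p I_p = 120 × 0.136 = 16.320 W.
P_out = η P_in = 0.961 × 16.320 = 15.7 W.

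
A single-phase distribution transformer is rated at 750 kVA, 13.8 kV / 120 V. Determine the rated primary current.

I_p = S/V_p = 750000/13800 = 54.3 A.

I_p ≈ 54.3 A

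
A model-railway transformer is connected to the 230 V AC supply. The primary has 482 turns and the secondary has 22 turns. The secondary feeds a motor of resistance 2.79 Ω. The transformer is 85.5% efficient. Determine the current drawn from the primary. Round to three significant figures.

V_s = 230 × 22/482 = 10.498 V.
I_s = V_s/R = 10.498/2.79 = 3.7627 A.
P_out = V_s I_s = 10.498 × 3.7627 = 39.501 W.
P_in = P_out/η = 39.501/0.855 = 46.199 W.
I_p = P_in/V_p = 46.199/230 = 0.201 A.

I_p ≈ 0.201 A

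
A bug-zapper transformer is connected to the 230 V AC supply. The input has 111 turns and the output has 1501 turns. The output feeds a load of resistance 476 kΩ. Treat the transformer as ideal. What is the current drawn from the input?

I_in ≈ 0.0884 A

V_out = V_in × N_out/N_in = 230 × 1501/111 = 3110.2 V.
I_out = V_out/R = 3110.2/476000 = 0.0065340 A.
For an ideal transformer I_in N_in = I_out N_out, so I_in = 0.0065340 × 1501/111 = 0.0884 A.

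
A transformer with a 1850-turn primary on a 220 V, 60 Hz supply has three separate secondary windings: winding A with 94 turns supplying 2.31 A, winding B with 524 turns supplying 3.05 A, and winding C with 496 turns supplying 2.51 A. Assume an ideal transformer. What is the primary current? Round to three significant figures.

V_A = 220 × 94/1850 = 11.178 V; V_B = 220 × 524/1850 = 62.314 V; V_C = 220 × 496/1850 = 58.984 V.
P_out = V_A I_A + V_B I_B + V_C I_C = 11.178×2.31 + 62.314×3.05 + 58.984×2.51 = 25.822 + 190.06 + 148.05 = 363.93 W.
Ideal ⇒ P_in = P_out, so I_p = P_out/V_p = 363.93/220 = 1.65 A.

I_p ≈ 1.65 A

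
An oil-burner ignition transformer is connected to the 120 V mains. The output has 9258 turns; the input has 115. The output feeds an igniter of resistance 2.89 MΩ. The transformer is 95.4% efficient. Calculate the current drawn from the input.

I_in ≈ 0.282 A

V_out = 120 × 9258/115 = 9660.5 V.
I_out = V_out/R = 9660.5/(2.89×10^6) = 0.0033427 A.
P_out = V_out I_out = 9660.5 × 0.0033427 = 32.293 W.
P_in = P_out/η = 32.293/0.954 = 33.850 W.
I_in = P_in/V_in = 33.850/120 = 0.282 A.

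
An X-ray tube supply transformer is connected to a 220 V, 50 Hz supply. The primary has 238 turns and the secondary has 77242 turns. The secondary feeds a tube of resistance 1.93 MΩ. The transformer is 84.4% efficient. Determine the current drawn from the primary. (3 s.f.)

V_s = 220 × 77242/238 = 71400 V.
I_s = V_s/R = 71400/(1.93×10^6) = 0.036995 A.
P_out = V_s I_s = 71400 × 0.036995 = 2641.4 W.
P_in = P_out/η = 2641.4/0.844 = 3129.7 W.
I_p = P_in/V_p = 3129.7/220 = 14.2 A.

I_p ≈ 14.2 A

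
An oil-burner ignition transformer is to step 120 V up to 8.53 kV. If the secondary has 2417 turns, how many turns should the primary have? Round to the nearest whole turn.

N_p = 34 turns

N_p/N_s = V_p/V_s, so N_p = 2417 × 120/8530 = 34.0 ≈ 34 turns.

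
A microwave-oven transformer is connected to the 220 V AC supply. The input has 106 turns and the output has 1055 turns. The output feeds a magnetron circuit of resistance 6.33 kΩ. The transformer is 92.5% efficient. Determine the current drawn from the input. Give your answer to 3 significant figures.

V_out = 220 × 1055/106 = 2189.6 V.
I_out = V_out/R = 2189.6/6330 = 0.34591 A.
P_out = V_out I_out = 2189.6 × 0.34591 = 757.42 W.
P_in = P_out/η = 757.42/0.925 = 818.83 W.
I_in = P_in/V_in = 818.83/220 = 3.72 A.

I_in ≈ 3.72 A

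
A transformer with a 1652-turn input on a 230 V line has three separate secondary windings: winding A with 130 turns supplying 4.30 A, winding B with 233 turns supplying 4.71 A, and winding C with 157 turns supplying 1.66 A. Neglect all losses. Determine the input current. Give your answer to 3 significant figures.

I_in ≈ 1.16 A

V_A = 230 × 130/1652 = 18.099 V; V_B = 230 × 233/1652 = 32.439 V; V_C = 230 × 157/1652 = 21.858 V.
P_out = V_A I_A + V_B I_B + V_C I_C = 18.099×4.30 + 32.439×4.71 + 21.858×1.66 = 77.827 + 152.79 + 36.285 = 266.90 W.
Ideal ⇒ P_in = P_out, so I_in = P_out/V_in = 266.90/230 = 1.16 A.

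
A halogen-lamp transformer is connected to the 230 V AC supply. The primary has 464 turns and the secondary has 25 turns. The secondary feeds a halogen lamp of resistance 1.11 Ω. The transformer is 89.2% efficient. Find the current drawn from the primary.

I_p ≈ 0.674 A

V_s = 230 × 25/464 = 12.392 V.
I_s = V_s/R = 12.392/1.11 = 11.164 A.
P_out = V_s I_s = 12.392 × 11.164 = 138.35 W.
P_in = P_out/η = 138.35/0.892 = 155.10 W.
I_p = P_in/V_p = 155.10/230 = 0.674 A.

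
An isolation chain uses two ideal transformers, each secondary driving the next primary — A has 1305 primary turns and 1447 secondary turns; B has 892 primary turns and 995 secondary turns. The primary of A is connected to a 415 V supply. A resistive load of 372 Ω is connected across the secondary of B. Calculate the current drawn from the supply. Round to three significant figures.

After A: V = 415.00 × 1447/1305 = 460.16 V.
After B: V = 460.16 × 995/892 = 513.29 V.
I_load = 513.29/372 = 1.3798 A, so P_out = 513.29 × 1.3798 = 708.25 W.
All ideal ⇒ P_in = P_out, so I_supply = 708.25/415 = 1.71 A.

I_supply ≈ 1.71 A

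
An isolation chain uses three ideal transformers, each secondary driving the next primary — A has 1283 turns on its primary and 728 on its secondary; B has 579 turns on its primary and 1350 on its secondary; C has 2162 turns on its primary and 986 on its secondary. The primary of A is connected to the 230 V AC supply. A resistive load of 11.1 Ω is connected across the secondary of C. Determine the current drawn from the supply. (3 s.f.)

Secondary of A: V = 230.00 × 728/1283 = 130.51 V.
Secondary of B: V = 130.51 × 1350/579 = 304.29 V.
Secondary of C: V = 304.29 × 986/2162 = 138.77 V.
I_load = 138.77/11.1 = 12.502 A, so P_out = 138.77 × 12.502 = 1735.0 W.
All ideal ⇒ P_in = P_out, so I_supply = 1735.0/230 = 7.54 A.

I_supply ≈ 7.54 A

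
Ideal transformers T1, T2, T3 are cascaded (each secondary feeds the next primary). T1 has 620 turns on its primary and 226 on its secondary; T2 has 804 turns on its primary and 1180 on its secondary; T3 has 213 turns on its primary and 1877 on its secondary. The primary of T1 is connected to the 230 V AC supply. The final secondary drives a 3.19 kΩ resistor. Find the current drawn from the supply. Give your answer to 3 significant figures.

I_supply ≈ 1.60 A

Secondary of T1: V = 230.00 × 226/620 = 83.839 V.
Secondary of T2: V = 83.839 × 1180/804 = 123.05 V.
Secondary of T3: V = 123.05 × 1877/213 = 1084.3 V.
I_load = 1084.3/3190 = 0.33991 A, so P_out = 1084.3 × 0.33991 = 368.57 W.
All ideal ⇒ P_in = P_out, so I_supply = 368.57/230 = 1.60 A.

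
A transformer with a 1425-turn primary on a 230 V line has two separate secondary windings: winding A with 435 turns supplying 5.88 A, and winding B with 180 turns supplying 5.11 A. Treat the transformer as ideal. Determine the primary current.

I_p ≈ 2.44 A

V_A = 230 × 435/1425 = 70.211 V; V_B = 230 × 180/1425 = 29.053 V.
P_out = V_A I_A + V_B I_B = 70.211×5.88 + 29.053×5.11 = 412.84 + 148.46 = 561.30 W.
Ideal ⇒ P_in = P_out, so I_p = P_out/V_p = 561.30/230 = 2.44 A.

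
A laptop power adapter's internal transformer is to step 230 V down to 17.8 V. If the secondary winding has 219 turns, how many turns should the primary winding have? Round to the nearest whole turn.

N_p/N_s = V_p/V_s, so N_p = 219 × 230/17.8 = 2829.8 ≈ 2830 turns.

N_p = 2830 turns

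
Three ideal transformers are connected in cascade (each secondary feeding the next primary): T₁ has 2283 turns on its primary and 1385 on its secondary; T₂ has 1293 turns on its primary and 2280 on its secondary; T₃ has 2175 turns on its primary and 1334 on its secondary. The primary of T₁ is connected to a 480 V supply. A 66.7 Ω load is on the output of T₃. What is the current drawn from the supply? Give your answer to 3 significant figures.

I_supply ≈ 3.10 A

After T₁: V = 480.00 × 1385/2283 = 291.20 V.
After T₂: V = 291.20 × 2280/1293 = 513.48 V.
After T₃: V = 513.48 × 1334/2175 = 314.93 V.
I_load = 314.93/66.7 = 4.7216 A, so P_out = 314.93 × 4.7216 = 1487.0 W.
All ideal ⇒ P_in = P_out, so I_supply = 1487.0/480 = 3.10 A.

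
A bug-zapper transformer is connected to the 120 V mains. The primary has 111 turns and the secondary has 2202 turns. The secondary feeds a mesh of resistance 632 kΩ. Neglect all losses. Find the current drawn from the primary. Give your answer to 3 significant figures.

I_p ≈ 0.0747 A

V_s = V_p × N_s/N_p = 120 × 2202/111 = 2380.5 V.
I_s = V_s/R = 2380.5/632000 = 0.0037667 A.
For an ideal transformer I_p N_p = I_s N_s, so I_p = 0.0037667 × 2202/111 = 0.0747 A.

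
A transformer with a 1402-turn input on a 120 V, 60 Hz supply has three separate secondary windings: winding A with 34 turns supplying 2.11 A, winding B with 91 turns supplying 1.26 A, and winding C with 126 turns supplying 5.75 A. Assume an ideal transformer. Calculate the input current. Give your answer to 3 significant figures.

V_A = 120 × 34/1402 = 2.9101 V; V_B = 120 × 91/1402 = 7.7889 V; V_C = 120 × 126/1402 = 10.785 V.
P_out = V_A I_A + V_B I_B + V_C I_C = 2.9101×2.11 + 7.7889×1.26 + 10.785×5.75 = 6.1404 + 9.8140 + 62.011 = 77.966 W.
Ideal ⇒ P_in = P_out, so I_in = P_out/V_in = 77.966/120 = 0.650 A.

I_in ≈ 0.650 A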